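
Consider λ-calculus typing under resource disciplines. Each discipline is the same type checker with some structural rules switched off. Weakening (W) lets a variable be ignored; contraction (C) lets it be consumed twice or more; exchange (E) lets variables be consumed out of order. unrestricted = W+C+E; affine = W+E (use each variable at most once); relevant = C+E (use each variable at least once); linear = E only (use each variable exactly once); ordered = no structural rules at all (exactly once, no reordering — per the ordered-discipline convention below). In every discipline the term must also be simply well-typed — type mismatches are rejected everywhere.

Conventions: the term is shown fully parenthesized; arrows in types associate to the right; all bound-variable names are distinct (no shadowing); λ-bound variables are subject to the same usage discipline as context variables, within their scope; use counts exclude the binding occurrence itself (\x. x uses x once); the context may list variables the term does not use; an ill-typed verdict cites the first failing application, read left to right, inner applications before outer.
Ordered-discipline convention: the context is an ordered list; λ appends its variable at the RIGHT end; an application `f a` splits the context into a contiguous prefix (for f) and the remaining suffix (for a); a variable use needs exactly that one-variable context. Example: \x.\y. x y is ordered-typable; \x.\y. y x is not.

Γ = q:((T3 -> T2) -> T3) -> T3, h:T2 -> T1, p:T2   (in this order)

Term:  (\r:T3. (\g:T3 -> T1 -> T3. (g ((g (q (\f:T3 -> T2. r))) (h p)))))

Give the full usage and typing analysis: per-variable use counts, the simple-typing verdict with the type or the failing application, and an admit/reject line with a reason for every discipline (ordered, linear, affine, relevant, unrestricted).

variable uses: q=1; h=1; p=1; r [bound]=1; g [bound]=2; f [bound]=0
left-to-right use order: g, g, q, r, h, p
typing: the term checks, with type T3 -> (T3 -> T1 -> T3) -> T1 -> T3
ordered: ✗ — g ×2 used more than once (contraction); needs weakening: f unused
linear: ✗ — g ×2 used more than once (contraction); needs weakening: f unused
affine: ✗ — g ×2 used more than once (contraction)
relevant: ✗ — needs weakening: f unused
unrestricted: ✓ — simply typable at T3 -> (T3 -> T1 -> T3) -> T1 -> T3; W, C, E all held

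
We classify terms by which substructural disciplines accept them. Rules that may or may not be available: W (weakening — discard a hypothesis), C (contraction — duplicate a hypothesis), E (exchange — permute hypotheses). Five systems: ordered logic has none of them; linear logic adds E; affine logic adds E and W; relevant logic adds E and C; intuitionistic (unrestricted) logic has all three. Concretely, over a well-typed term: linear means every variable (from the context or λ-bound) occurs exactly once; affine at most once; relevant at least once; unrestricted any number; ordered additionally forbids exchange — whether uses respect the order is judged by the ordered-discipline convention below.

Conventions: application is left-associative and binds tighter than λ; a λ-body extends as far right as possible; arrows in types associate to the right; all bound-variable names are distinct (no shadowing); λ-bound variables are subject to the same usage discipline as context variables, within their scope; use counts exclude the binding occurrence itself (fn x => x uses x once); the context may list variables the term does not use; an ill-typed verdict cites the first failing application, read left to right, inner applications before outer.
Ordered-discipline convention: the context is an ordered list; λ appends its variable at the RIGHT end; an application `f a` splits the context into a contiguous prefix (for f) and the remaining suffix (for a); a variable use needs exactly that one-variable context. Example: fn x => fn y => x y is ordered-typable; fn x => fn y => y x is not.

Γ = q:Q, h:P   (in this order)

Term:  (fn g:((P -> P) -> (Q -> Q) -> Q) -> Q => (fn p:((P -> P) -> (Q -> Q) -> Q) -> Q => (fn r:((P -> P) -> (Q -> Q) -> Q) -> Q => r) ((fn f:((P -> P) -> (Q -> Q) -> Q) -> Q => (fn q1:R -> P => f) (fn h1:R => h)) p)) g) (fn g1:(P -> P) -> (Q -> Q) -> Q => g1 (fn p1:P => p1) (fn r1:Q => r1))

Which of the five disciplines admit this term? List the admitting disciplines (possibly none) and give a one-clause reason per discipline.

accepted by: affine, unrestricted
variable uses: q=0; h=1; g [bound]=1; p [bound]=1; r [bound]=1; f [bound]=1; q1 [bound]=0; h1 [bound]=0; g1 [bound]=1; p1 [bound]=1; r1 [bound]=1
left-to-right use order: r, f, h, p, g, g1, p1, r1
typing: well-typed at ((P -> P) -> (Q -> Q) -> Q) -> Q
ordered: ✗, needs weakening: q, q1, h1 unused
linear: ✗, needs weakening: q, q1, h1 unused
affine: ✓, at most one use each (q, h, g, p, r, f, q1, h1, g1, p1, r1)
relevant: ✗, needs weakening: q, q1, h1 unused
unrestricted: ✓, type-checks (((P -> P) -> (Q -> Q) -> Q) -> Q) and nothing is barred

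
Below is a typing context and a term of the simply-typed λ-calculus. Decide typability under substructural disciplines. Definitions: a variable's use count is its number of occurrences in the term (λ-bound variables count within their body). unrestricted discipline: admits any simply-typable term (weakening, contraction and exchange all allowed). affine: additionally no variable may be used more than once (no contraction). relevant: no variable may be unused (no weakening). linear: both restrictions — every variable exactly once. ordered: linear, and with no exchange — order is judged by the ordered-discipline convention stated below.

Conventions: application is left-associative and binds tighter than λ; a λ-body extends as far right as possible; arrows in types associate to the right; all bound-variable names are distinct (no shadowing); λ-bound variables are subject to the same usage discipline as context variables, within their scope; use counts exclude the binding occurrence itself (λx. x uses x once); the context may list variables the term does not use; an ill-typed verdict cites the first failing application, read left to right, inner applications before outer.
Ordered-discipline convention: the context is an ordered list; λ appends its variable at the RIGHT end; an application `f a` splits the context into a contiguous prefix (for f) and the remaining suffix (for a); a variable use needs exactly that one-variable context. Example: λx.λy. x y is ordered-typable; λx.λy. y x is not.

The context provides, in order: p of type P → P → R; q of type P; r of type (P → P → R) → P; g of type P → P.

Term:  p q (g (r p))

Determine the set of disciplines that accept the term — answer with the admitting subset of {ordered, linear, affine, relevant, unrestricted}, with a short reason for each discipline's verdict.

admitting disciplines: relevant, unrestricted
variable uses: p: 2; q: 1; r: 1; g: 1
use order (left to right): p, q, g, r, p
typing: well-typed at R
ordered: ✗ — uses contraction: p ×2
linear: ✗ — uses contraction: p ×2
affine: ✗ — uses contraction: p ×2
relevant: ✓ — none of p, q, r, g goes unused
unrestricted: ✓ — well-typed at R; no restrictions here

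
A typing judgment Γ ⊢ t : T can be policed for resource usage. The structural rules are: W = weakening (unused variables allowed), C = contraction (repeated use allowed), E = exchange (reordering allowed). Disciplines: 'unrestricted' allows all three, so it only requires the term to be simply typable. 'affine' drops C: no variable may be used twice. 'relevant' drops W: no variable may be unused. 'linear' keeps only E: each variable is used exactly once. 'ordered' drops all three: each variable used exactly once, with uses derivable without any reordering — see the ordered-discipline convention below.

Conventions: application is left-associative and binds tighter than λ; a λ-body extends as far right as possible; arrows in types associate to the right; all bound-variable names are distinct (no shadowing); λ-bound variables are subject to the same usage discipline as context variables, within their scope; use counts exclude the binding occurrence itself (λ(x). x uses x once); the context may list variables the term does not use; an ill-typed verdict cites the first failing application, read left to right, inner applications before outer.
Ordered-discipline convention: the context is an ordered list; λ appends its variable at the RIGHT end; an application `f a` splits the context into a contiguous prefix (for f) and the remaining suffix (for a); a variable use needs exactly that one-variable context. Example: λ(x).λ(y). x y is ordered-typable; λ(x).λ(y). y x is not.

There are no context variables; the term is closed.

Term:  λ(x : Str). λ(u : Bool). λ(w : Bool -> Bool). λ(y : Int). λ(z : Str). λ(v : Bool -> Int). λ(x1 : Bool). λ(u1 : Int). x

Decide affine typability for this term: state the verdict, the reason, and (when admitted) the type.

yes — none of x, u, w, y, z, v, x1, u1 used more than once; term : Str -> Bool -> (Bool -> Bool) -> Int -> Str -> (Bool -> Int) -> Bool -> Int -> Str
use counts: x [bound] ×1; u [bound] ×0; w [bound] ×0; y [bound] ×0; z [bound] ×0; v [bound] ×0; x1 [bound] ×0; u1 [bound] ×0
order of uses: x
typing: well-typed — term : Str -> Bool -> (Bool -> Bool) -> Int -> Str -> (Bool -> Int) -> Bool -> Int -> Str
summary: ordered ✗; linear ✗; affine ✓; relevant ✗; unrestricted ✓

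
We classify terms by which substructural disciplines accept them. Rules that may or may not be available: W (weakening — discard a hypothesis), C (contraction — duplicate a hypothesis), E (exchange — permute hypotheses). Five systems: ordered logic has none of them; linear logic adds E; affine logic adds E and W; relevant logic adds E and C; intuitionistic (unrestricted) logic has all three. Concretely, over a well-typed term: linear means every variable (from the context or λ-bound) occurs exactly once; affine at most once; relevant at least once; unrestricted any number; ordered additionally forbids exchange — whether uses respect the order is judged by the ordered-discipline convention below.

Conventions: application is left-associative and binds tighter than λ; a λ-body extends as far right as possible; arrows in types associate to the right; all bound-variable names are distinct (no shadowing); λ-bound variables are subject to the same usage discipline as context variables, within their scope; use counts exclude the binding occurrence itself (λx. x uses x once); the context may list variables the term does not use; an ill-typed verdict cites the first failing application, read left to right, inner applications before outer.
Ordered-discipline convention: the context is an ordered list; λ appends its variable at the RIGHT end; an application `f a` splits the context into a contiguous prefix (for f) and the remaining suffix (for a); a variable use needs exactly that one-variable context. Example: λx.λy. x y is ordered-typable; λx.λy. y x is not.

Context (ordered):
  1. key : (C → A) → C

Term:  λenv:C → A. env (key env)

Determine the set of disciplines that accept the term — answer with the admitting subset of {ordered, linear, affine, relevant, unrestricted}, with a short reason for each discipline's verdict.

admitting disciplines: relevant, unrestricted
usage: key: 1, env [bound]: 2
left-to-right use order: env, key, env
typing: the term checks, with type (C → A) → A
ordered ✗ (repeated use of env ×2)
linear ✗ (repeated use of env ×2)
affine ✗ (repeated use of env ×2)
relevant ✓ (at least one use each (key, env))
unrestricted ✓ (well-typed at (C → A) → A; no restrictions here)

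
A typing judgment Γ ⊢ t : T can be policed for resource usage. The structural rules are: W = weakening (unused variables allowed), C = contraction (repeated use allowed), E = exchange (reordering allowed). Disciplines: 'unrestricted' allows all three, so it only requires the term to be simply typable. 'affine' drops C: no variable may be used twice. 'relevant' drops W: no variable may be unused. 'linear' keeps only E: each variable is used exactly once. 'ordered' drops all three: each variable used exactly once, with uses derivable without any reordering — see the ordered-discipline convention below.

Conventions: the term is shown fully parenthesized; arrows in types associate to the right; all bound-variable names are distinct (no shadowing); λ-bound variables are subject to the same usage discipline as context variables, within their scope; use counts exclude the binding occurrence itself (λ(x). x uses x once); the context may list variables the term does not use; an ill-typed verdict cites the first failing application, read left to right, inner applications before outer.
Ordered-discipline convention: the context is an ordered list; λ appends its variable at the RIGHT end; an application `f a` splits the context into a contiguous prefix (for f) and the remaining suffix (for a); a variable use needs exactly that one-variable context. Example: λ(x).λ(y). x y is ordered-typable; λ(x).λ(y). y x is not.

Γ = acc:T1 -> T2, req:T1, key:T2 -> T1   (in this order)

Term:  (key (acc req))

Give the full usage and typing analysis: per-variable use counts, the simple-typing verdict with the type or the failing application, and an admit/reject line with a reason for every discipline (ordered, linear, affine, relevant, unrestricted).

use counts: acc=1; req=1; key=1
left-to-right use order: key, acc, req
typing: ✓ — T1
ordered ✗ (use order key, acc, req needs exchange)
linear ✓ (acc, req, key: one use apiece)
affine ✓ (at most one use each (acc, req, key))
relevant ✓ (acc, req, key: all used, weakening unneeded)
unrestricted ✓ (typability at T1 is all that's needed)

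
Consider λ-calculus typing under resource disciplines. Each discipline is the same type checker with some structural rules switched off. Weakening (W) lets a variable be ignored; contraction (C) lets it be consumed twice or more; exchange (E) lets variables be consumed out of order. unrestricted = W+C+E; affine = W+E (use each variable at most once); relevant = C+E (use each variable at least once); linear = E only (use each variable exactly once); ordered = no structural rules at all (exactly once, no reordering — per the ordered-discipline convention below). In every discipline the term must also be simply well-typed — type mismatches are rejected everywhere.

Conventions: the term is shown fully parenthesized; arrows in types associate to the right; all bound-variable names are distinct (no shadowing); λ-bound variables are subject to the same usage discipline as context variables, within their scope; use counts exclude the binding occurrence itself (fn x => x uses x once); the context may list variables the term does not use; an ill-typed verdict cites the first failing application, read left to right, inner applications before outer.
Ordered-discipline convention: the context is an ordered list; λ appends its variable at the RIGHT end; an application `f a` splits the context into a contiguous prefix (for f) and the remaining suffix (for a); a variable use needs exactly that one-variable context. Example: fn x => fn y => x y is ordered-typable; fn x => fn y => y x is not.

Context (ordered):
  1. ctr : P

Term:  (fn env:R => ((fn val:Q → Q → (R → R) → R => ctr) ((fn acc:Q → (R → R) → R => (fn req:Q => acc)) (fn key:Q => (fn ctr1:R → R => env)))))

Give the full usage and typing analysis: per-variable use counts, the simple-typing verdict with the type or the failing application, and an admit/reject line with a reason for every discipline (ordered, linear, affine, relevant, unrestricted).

usage: ctr: 1; env [bound]: 1; val [bound]: 0; acc [bound]: 1; req [bound]: 0; key [bound]: 0; ctr1 [bound]: 0
left-to-right use order: ctr, acc, env
typing: ✓ — R → P
ordered: ✗, needs weakening: val, req, key, ctr1 unused
linear: ✗, needs weakening: val, req, key, ctr1 unused
affine: ✓, at most one use each (ctr, env, val, acc, req, key, ctr1)
relevant: ✗, needs weakening: val, req, key, ctr1 unused
unrestricted: ✓, well-typed at R → P; no restrictions here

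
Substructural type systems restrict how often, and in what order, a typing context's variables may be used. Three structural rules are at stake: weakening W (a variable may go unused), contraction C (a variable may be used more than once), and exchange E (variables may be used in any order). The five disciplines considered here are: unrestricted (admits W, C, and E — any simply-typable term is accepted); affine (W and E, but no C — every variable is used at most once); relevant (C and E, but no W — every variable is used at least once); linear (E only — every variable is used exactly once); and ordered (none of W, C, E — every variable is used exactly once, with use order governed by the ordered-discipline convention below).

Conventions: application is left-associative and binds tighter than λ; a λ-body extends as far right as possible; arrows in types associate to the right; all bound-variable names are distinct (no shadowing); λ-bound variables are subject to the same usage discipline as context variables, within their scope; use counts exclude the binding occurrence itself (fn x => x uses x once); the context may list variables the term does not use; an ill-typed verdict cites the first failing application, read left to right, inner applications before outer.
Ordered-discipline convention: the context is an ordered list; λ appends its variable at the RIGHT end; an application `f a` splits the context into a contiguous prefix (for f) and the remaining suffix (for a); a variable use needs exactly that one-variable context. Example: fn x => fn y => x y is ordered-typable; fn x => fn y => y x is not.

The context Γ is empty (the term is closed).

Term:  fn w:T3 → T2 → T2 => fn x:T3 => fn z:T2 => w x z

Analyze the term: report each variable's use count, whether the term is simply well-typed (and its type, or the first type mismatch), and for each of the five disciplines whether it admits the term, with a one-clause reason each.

variable uses: w (λ-bound): 1; x (λ-bound): 1; z (λ-bound): 1
uses in reading order: w, x, z
typing: well-typed at (T3 → T2 → T2) → T3 → T2 → T2
ordered: ✓ — w, x, z once each; derivable with no W/C/E
linear: ✓ — single use per variable (w, x, z)
affine: ✓ — none of w, x, z used more than once
relevant: ✓ — every one of w, x, z appears
unrestricted: ✓ — well-typed at (T3 → T2 → T2) → T3 → T2 → T2; no restrictions here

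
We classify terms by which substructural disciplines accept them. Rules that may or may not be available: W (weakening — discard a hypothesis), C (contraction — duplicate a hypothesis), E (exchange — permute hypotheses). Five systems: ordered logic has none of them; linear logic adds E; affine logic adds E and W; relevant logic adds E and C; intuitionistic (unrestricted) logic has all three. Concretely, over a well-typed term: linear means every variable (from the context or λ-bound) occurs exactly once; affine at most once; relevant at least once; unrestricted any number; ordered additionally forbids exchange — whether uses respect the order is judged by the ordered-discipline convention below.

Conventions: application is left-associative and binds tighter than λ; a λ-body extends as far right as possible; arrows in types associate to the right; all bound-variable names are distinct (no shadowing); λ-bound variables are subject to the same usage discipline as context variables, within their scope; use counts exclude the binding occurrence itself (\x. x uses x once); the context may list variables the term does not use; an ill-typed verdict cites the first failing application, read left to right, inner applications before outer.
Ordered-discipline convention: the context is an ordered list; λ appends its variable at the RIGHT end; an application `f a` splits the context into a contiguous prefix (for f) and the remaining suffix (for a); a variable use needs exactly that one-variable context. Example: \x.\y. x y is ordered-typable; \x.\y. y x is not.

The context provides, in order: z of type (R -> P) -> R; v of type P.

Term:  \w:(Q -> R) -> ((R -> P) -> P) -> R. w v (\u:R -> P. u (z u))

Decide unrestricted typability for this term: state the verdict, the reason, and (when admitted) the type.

no — the type mismatch rejects it
variable uses: z: 1; v: 1; w (bound): 1; u (bound): 2
order of uses: w, v, u, z, u
typing: ill-typed: a function awaiting Q -> R gets P
summary: ordered ✗, linear ✗, affine ✗, relevant ✗, unrestricted ✗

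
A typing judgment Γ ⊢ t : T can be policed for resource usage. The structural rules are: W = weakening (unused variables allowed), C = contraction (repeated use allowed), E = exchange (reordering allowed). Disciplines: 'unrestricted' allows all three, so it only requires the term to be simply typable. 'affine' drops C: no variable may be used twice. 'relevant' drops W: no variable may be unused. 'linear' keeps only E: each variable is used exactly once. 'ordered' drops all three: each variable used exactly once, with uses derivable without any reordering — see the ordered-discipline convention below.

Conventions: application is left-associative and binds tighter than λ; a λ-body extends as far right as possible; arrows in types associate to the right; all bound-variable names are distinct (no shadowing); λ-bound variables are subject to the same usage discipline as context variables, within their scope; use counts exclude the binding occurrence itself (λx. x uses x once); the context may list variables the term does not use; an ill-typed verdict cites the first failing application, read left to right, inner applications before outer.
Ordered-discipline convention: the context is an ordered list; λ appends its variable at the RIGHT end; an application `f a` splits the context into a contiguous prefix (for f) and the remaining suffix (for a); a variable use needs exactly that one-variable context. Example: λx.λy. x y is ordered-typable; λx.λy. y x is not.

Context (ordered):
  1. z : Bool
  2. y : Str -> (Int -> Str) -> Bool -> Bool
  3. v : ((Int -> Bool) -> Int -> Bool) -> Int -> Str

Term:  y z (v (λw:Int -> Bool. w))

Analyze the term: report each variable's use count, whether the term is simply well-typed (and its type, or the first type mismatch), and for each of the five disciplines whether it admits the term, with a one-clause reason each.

variable uses: z=1, y=1, v=1, w (λ-bound)=1
left-to-right use order: y, z, v, w
typing: ill-typed: a function awaiting Str gets Bool
ordered ✗ (fails simple typing)
linear ✗ (a type mismatch blocks all five)
affine ✗ (the type mismatch rejects it)
relevant ✗ (not simply typable)
unrestricted ✗ (fails simple typing)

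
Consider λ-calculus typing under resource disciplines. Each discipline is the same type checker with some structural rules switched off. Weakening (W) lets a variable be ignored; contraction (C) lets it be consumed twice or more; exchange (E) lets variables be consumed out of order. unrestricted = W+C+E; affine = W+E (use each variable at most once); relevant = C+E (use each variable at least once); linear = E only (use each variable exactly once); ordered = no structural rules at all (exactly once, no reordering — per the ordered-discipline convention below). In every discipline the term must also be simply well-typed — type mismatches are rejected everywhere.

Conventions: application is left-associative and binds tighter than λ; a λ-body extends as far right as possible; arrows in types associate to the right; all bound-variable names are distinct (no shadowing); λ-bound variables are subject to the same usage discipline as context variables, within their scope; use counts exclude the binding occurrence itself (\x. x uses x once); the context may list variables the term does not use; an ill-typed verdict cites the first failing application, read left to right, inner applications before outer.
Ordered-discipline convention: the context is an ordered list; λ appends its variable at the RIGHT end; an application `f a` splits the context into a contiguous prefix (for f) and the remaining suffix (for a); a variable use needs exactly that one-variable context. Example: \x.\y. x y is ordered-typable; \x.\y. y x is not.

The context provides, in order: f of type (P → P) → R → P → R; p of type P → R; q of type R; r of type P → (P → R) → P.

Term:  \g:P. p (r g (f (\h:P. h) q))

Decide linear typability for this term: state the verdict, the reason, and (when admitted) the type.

yes — f, p, q, r, g, h: one use apiece; term : P → R
counts: f: 1×, p: 1×, q: 1×, r: 1×, g (bound): 1×, h (bound): 1×
use order (left to right): p, r, g, f, h, q
typing: well-typed at P → R
all disciplines: ordered ✗; linear ✓; affine ✓; relevant ✓; unrestricted ✓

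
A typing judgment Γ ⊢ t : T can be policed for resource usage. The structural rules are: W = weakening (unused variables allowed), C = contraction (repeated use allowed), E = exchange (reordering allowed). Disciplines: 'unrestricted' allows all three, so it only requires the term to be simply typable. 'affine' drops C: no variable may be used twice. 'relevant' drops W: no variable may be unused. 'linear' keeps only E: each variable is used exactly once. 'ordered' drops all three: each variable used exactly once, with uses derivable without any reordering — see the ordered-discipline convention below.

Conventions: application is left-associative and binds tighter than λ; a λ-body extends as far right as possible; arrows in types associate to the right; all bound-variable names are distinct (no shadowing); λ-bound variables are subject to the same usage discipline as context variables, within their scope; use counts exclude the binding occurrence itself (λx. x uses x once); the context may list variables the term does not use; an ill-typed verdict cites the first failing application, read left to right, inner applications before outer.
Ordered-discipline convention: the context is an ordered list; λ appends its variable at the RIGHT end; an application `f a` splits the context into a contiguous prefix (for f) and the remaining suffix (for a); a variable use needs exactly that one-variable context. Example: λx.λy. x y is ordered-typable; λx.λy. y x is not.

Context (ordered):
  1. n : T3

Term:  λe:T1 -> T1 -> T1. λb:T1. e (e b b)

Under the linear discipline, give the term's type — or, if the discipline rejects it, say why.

not well-typed under linear — uses contraction: e ×2, b ×2; n left unused
variable uses: n: 0, e (bound): 2, b (bound): 2
uses in reading order: e, e, b, b
typing: the term checks, with type (T1 -> T1 -> T1) -> T1 -> T1 -> T1
per-discipline verdicts: ordered ✗; linear ✗; affine ✗; relevant ✗; unrestricted ✓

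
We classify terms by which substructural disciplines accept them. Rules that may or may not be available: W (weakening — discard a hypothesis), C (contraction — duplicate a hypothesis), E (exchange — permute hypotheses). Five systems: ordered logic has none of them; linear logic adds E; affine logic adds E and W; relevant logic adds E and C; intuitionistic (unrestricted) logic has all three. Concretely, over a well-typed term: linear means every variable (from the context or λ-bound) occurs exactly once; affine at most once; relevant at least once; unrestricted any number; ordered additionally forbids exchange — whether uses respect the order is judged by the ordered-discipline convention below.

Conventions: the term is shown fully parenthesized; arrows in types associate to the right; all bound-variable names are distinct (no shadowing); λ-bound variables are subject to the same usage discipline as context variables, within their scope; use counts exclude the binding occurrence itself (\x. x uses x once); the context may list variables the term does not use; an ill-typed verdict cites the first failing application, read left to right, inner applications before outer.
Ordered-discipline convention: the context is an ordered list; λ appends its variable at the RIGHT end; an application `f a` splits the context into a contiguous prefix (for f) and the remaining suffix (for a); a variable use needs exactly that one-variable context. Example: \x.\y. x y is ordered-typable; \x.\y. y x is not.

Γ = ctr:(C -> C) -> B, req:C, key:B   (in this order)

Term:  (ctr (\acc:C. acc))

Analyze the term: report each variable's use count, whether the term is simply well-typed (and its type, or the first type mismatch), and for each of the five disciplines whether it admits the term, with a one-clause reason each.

usage: ctr: 1×; req: 0×; key: 0×; acc [bound]: 1×
use order (left to right): ctr, acc
typing: well-typed at B
ordered ✗ (req, key never used (weakening))
linear ✗ (req, key never used (weakening))
affine ✓ (at most one use each (ctr, req, key, acc))
relevant ✗ (req, key never used (weakening))
unrestricted ✓ (well-typed at B; no restrictions here)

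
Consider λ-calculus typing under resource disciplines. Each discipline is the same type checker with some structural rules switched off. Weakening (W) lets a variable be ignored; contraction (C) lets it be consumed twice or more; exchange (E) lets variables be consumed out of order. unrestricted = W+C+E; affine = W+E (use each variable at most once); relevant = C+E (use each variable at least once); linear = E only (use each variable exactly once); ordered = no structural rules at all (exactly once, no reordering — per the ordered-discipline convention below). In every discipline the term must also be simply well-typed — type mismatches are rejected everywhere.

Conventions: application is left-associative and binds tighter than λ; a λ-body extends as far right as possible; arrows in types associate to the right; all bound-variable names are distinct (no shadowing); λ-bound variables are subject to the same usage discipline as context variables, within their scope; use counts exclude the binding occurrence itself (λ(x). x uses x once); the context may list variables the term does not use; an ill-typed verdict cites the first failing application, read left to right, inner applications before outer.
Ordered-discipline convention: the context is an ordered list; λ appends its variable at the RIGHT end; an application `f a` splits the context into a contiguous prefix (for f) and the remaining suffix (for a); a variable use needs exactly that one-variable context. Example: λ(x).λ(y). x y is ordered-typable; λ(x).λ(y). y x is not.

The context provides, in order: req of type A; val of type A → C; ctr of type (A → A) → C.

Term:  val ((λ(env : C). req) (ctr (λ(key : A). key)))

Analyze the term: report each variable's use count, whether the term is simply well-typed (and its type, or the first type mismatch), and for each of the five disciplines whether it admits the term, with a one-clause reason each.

counts: req: 1; val: 1; ctr: 1; env (bound): 0; key (bound): 1
order of uses: val, req, ctr, key
typing: the term checks, with type C
ordered: ✗ — needs weakening: env unused
linear: ✗ — needs weakening: env unused
affine: ✓ — at most one use each (req, val, ctr, env, key)
relevant: ✗ — needs weakening: env unused
unrestricted: ✓ — simply typable at C; W, C, E all held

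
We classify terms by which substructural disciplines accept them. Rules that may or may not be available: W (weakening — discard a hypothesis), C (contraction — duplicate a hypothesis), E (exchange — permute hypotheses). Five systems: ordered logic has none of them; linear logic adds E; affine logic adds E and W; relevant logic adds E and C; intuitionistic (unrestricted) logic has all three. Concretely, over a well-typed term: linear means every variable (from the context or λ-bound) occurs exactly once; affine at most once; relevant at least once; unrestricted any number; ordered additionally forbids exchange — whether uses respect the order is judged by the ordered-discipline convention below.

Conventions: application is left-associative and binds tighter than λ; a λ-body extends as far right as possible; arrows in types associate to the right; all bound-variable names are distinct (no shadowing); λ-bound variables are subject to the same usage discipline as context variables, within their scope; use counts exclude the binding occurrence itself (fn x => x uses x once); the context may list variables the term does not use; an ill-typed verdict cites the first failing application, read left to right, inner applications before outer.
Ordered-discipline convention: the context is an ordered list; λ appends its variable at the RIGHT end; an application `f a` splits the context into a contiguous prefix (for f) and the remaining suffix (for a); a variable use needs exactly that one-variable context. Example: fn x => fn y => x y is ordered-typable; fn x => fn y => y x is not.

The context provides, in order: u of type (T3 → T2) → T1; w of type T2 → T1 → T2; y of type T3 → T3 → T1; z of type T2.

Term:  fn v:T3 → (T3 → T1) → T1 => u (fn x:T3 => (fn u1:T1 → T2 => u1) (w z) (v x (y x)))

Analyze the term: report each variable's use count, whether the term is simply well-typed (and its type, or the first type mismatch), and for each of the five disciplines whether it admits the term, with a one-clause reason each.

counts: u=1, w=1, y=1, z=1, v (bound)=1, x (bound)=2, u1 (bound)=1
left-to-right use order: u, u1, w, z, v, x, y, x
typing: ✓ — (T3 → (T3 → T1) → T1) → T1
ordered ✗ (uses contraction: x ×2)
linear ✗ (uses contraction: x ×2)
affine ✗ (uses contraction: x ×2)
relevant ✓ (u, w, y, z, v, x, u1: all used, weakening unneeded)
unrestricted ✓ (type-checks ((T3 → (T3 → T1) → T1) → T1) and nothing is barred)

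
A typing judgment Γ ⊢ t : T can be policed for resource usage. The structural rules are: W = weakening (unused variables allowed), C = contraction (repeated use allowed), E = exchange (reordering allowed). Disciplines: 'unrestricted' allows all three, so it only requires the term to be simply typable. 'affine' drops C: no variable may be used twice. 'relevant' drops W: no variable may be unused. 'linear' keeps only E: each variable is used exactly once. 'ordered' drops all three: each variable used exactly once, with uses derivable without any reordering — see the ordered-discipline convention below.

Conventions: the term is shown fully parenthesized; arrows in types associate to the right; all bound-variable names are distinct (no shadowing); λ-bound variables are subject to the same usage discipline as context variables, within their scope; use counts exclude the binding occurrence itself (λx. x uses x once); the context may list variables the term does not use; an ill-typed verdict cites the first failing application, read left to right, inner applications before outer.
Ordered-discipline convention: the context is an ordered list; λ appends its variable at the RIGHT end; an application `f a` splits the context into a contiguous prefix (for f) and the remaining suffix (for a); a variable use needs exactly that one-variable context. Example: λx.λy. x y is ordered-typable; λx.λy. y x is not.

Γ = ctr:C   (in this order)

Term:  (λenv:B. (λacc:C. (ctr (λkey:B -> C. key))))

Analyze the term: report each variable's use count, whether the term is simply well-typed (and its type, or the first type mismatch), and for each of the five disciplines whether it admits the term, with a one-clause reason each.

variable uses: ctr ×1; env (λ-bound) ×0; acc (λ-bound) ×0; key (λ-bound) ×1
use order (left to right): ctr, key
typing: ill-typed: applying a non-function (C)
ordered: ✗, not simply typable
linear: ✗, fails simple typing
affine: ✗, a type mismatch blocks all five
relevant: ✗, the type mismatch rejects it
unrestricted: ✗, not simply typable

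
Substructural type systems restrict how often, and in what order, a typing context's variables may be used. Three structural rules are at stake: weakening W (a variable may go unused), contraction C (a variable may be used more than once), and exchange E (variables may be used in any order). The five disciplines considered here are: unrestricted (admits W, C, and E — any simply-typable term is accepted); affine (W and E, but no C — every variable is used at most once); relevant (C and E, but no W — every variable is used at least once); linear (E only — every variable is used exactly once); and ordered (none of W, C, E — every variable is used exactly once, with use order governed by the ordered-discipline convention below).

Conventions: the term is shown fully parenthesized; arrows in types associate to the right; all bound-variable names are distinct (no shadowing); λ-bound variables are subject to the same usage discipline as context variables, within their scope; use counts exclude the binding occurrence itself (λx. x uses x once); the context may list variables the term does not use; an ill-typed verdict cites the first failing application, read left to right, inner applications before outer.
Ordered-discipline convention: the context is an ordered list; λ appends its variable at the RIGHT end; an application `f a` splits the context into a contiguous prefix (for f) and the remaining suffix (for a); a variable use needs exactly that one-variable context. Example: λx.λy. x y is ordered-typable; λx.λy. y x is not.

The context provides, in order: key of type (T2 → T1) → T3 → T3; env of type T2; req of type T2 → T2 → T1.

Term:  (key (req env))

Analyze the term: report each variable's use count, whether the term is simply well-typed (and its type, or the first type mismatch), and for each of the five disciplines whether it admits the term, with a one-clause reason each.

use counts: key ×1, env ×1, req ×1
order of uses: key, req, env
typing: the term checks, with type T3 → T3
ordered ✗ (use order key, req, env needs exchange)
linear ✓ (each of key, env, req used exactly once)
affine ✓ (no duplicate uses among key, env, req)
relevant ✓ (key, env, req: all used, weakening unneeded)
unrestricted ✓ (well-typed at T3 → T3; no restrictions here)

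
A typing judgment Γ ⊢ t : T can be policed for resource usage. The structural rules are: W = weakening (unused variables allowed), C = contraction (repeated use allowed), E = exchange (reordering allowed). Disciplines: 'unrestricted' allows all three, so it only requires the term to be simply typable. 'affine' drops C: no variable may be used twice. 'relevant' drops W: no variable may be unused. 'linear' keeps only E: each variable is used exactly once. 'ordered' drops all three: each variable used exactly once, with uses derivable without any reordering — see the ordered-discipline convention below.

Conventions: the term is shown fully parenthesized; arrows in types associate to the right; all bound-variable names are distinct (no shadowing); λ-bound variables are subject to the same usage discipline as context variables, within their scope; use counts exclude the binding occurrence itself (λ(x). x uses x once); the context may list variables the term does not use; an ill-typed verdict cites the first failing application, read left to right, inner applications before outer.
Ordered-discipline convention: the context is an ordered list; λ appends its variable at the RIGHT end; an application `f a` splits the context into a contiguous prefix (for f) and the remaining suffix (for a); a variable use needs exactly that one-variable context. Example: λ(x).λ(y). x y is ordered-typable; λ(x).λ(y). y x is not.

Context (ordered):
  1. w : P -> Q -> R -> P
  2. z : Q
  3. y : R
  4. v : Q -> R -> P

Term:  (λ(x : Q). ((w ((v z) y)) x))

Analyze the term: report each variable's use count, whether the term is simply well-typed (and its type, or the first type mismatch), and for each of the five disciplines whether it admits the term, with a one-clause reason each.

usage: w ×1, z ×1, y ×1, v ×1, x (λ-bound) ×1
order of uses: w, v, z, y, x
typing: well-typed at Q -> R -> P
ordered ✗ (needs exchange: uses follow w, v, z, y, x)
linear ✓ (w, z, y, v, x: one use apiece)
affine ✓ (at most one use each (w, z, y, v, x))
relevant ✓ (none of w, z, y, v, x goes unused)
unrestricted ✓ (type-checks (Q -> R -> P) and nothing is barred)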